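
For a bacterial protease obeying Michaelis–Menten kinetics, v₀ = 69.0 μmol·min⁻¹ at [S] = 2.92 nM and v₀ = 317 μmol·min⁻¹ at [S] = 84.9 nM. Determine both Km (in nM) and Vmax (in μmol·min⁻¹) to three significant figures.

Km = 12.5 nM; Vmax = 364 μmol·min⁻¹

From v = Vmax[S]/(Km+[S]), each point gives Vmax = v(Km+[S])/[S].
Equating: 69.0(Km+2.92)/2.92 = 317(Km+84.9)/84.9.
23.63·Km + 69.0 = 3.734·Km + 317, so (23.63 − 3.734)·Km = 317 − 69.0.
Km = 248.0/19.90 = 12.5 nM; then Vmax = 69.0(12.5+2.92)/2.92 = 364 μmol·min⁻¹.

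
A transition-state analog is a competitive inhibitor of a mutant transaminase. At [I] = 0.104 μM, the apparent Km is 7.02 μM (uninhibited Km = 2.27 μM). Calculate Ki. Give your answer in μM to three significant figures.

0.0497 μM

Competitive: Km,app = α·Km with α = 1 + [I]/Ki.
α = Km,app/Km = 7.02/2.27 = 3.093.
Ki = [I]/(α − 1) = 0.104/2.093 = 0.0497 μM.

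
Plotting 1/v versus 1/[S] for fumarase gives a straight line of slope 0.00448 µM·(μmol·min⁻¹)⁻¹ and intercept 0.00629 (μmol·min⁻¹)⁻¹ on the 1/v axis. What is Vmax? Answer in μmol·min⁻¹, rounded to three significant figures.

159 μmol·min⁻¹

The y-intercept of a Lineweaver–Burk plot equals 1/Vmax, so Vmax = 1/0.00629 = 159 μmol·min⁻¹.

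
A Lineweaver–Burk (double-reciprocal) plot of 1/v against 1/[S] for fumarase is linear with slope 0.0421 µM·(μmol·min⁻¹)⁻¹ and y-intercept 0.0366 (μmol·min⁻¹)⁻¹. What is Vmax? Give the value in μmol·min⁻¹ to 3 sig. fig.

The y-intercept of a Lineweaver–Burk plot equals 1/Vmax, so Vmax = 1/0.0366 = 27.3 μmol·min⁻¹.

27.3 μmol·min⁻¹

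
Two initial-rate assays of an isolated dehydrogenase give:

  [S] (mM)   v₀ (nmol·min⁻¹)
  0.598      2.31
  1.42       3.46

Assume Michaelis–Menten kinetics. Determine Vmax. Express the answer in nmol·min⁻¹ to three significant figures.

In reciprocal form, 1/v = (Km/Vmax)·(1/[S]) + 1/Vmax. The two points give (1/[S], 1/v) = (1.672, 0.4329) and (0.7042, 0.2890).
Slope = (0.4329 − 0.2890)/(1.672 − 0.7042) = 0.1486; intercept = 0.4329 − 0.1486×1.672 = 0.1843.
Vmax = 1/intercept = 5.42 nmol·min⁻¹; Km = slope × Vmax = 0.1486 × 5.42 = 0.806 mM.

5.42 nmol·min⁻¹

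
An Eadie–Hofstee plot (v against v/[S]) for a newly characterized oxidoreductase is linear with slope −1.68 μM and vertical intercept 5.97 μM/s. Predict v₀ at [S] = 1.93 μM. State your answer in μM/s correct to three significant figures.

In the Eadie–Hofstee form v = Vmax − Km·(v/[S]), the slope is −Km and the intercept is Vmax, so Km = 1.68 μM and Vmax = 5.97 μM/s.
v = 5.97 × 1.93/(1.68 + 1.93) = 3.19 μM/s.

3.19 μM/s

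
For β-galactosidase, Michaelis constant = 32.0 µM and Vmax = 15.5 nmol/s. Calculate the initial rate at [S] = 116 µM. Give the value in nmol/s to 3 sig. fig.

v = Vmax·[S]/(Km + [S]) = 15.5 × 116 / (32.0 + 116)
  = 1798 / 148.0 = 12.1 nmol/s.

12.1 nmol/s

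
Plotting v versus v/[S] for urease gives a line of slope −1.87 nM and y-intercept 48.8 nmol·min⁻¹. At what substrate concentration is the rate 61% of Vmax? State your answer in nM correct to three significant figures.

2.92 nM

The Eadie–Hofstee slope gives Km = 1.87 nM (slope = −Km).
v/Vmax = [S]/(Km+[S]) = 0.61 ⇒ [S] = Km·0.61/(1−0.61) = 1.87 × 1.564 = 2.92 nM.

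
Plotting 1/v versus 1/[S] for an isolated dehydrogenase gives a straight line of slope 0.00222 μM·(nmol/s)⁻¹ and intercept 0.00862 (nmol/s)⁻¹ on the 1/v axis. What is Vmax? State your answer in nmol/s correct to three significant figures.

116 nmol/s

The y-intercept of a Lineweaver–Burk plot equals 1/Vmax, so Vmax = 1/0.00862 = 116 nmol/s.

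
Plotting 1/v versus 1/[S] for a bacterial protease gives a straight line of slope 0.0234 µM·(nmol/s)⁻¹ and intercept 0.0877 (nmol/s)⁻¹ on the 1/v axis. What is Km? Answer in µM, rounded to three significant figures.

0.267 µM

y-intercept = 1/Vmax ⇒ Vmax = 11.4 nmol/s; slope = Km/Vmax ⇒ Km = slope × Vmax.
Km = 0.0234 × 11.4 = 0.267 µM.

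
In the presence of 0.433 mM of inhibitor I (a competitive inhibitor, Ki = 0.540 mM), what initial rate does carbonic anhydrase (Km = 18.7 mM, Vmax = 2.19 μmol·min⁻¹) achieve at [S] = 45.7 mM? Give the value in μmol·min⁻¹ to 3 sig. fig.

1.26 μmol·min⁻¹

With α = 1 + [I]/Ki = 1 + 0.433/0.540 = 1.802, the competitive rate law is v = Vmax[S] / (αKm + [S]).
v = 2.19×45.7 / (1.802×18.7 + 45.7) = 100.1/79.39 = 1.26 μmol·min⁻¹.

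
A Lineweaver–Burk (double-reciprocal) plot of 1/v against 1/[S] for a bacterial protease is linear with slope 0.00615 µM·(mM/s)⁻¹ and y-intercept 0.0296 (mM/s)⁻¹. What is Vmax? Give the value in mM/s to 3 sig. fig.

The y-intercept of a Lineweaver–Burk plot equals 1/Vmax, so Vmax = 1/0.0296 = 33.8 mM/s.

33.8 mM/s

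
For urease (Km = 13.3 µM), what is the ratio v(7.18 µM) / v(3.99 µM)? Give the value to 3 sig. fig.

1.52

Since Vmax cancels, v₂/v₁ = [S]₂(Km+[S]₁) / [S]₁(Km+[S]₂).
= 7.18×(13.3+3.99) / (3.99×(13.3+7.18)) = 124.1/81.72 = 1.52.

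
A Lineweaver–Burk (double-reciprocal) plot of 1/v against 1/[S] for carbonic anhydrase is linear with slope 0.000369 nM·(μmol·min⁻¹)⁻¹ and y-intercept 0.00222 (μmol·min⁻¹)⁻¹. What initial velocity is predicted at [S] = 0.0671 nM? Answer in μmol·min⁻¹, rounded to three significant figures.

The y-intercept is 1/Vmax, so Vmax = 1/0.00222 = 450 μmol·min⁻¹.
The slope is Km/Vmax, so Km = 0.000369 × 450 = 0.166 nM.
Then v = 450 × 0.0671/(0.166 + 0.0671) = 130 μmol·min⁻¹.

130 μmol·min⁻¹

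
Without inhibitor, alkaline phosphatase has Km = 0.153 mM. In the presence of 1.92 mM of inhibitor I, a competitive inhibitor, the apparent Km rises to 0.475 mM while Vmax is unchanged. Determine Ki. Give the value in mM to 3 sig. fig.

0.912 mM

Competitive: Km,app = α·Km with α = 1 + [I]/Ki.
α = Km,app/Km = 0.475/0.153 = 3.105.
Since α = 1 + [I]/Ki, [I]/Ki = 3.105 − 1 = 2.105 and Ki = 1.92/2.105 = 0.912 mM.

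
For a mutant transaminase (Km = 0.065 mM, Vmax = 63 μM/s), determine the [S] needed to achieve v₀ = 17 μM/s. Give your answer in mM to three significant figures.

The required fractional saturation is v/Vmax = 17/63 = 0.2698.
Then [S]/(Km+[S]) = 0.2698 ⇒ [S] = 0.065 × 0.2698/(1 − 0.2698) = 0.0240 mM.

0.0240 mM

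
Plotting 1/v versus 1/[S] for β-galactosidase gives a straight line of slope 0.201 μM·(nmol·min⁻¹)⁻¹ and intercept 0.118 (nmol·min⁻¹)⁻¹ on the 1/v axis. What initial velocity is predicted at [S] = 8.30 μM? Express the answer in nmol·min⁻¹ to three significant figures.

The y-intercept is 1/Vmax, so Vmax = 1/0.118 = 8.47 nmol·min⁻¹.
The slope is Km/Vmax, so Km = 0.201 × 8.47 = 1.70 μM.
Then v = 8.47 × 8.30/(1.70 + 8.30) = 7.03 nmol·min⁻¹.

7.03 nmol·min⁻¹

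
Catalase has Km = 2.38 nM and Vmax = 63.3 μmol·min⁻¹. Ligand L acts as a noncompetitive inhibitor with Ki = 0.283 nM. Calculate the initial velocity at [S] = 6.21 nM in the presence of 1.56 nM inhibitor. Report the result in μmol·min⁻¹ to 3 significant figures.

α = 1 + [I]/Ki = 1 + 1.56/0.283 = 6.512.
For a noncompetitive inhibitor, Vmax is reduced to Vmax/α while Km is unchanged: Km,app = 2.38 nM, Vmax,app = 9.72 μmol·min⁻¹.
v = Vmax,app·[S]/(Km,app + [S]) = 9.72 × 6.21/(2.38 + 6.21) = 7.03 μmol·min⁻¹.

7.03 μmol·min⁻¹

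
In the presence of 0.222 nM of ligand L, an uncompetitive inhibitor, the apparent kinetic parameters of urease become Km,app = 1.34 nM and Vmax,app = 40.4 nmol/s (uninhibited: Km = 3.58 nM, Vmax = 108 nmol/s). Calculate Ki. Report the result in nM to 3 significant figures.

Uncompetitive: Vmax,app = Vmax/α (and Km,app = Km/α) with α = 1 + [I]/Ki.
α = Vmax/Vmax,app = 108/40.4 = 2.673.
Ki = [I]/(α − 1) = 0.222/1.673 = 0.133 nM.

0.133 nM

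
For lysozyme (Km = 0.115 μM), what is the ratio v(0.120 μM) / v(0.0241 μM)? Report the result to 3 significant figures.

The fractional saturations are [S]/(Km+[S]) = 0.0241/0.1391 = 0.1733 and 0.120/0.2350 = 0.5106.
v₂/v₁ is just their ratio: 0.5106/0.1733 = 2.95.

2.95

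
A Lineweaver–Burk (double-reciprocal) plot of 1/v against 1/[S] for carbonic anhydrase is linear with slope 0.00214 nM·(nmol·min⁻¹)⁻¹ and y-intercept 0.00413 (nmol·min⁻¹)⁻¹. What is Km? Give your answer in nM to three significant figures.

y-intercept = 1/Vmax ⇒ Vmax = 242 nmol·min⁻¹; slope = Km/Vmax ⇒ Km = slope × Vmax.
Km = 0.00214 × 242 = 0.518 nM.

0.518 nM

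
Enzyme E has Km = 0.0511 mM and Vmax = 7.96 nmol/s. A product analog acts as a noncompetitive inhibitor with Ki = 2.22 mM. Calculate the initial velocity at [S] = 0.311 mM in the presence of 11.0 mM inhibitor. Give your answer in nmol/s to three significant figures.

1.15 nmol/s

α = 1 + [I]/Ki = 1 + 11.0/2.22 = 5.955.
For a noncompetitive inhibitor, Vmax is reduced to Vmax/α while Km is unchanged: Km,app = 0.0511 mM, Vmax,app = 1.34 nmol/s.
v = Vmax,app·[S]/(Km,app + [S]) = 1.34 × 0.311/(0.0511 + 0.311) = 1.15 nmol/s.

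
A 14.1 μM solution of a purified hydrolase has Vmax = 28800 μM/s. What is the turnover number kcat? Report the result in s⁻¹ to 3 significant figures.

kcat = Vmax/[E]total = 28800 μM/s / 14.1 μM = 2040 s⁻¹.

2040 s⁻¹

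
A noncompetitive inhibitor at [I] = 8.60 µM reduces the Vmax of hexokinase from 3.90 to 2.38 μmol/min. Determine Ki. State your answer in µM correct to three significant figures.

Noncompetitive: Vmax,app = Vmax/α with α = 1 + [I]/Ki.
α = Vmax/Vmax,app = 3.90/2.38 = 1.639.
Ki = [I]/(α − 1) = 8.60/0.6387 = 13.5 µM.

13.5 µM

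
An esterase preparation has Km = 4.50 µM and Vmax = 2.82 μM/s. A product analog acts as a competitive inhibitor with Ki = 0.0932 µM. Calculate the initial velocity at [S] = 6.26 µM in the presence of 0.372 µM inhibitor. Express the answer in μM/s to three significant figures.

α = 1 + [I]/Ki = 1 + 0.372/0.0932 = 4.991.
For a competitive inhibitor, Vmax is unchanged and the apparent Km becomes α·Km: Km,app = 22.5 µM, Vmax,app = 2.82 μM/s.
v = Vmax,app·[S]/(Km,app + [S]) = 2.82 × 6.26/(22.5 + 6.26) = 0.615 μM/s.

0.615 μM/s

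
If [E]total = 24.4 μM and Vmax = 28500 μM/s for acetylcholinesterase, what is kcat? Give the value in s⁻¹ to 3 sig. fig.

kcat = Vmax/[E]total = 28500 μM/s / 24.4 μM = 1170 s⁻¹.

1170 s⁻¹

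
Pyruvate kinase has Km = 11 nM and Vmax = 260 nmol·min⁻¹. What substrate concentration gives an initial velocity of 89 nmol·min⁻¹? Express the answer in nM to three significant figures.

The required fractional saturation is v/Vmax = 89/260 = 0.3423.
Then [S]/(Km+[S]) = 0.3423 ⇒ [S] = 11 × 0.3423/(1 − 0.3423) = 5.73 nM.

5.73 nM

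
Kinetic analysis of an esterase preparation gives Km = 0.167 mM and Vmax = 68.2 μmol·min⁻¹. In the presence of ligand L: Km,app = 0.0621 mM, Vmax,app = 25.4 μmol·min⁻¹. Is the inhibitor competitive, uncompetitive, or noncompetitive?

uncompetitive

Both Km and Vmax decrease by the same factor (~2.69-fold) — characteristic of uncompetitive inhibition.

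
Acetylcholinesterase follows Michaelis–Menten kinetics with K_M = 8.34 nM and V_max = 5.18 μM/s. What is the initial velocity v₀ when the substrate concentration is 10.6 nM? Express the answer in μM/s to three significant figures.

[S]/(Km+[S]) = 10.6/18.94 = 0.5597, the fractional saturation.
v = 0.5597 × Vmax = 0.5597 × 5.18 = 2.90 μM/s.

2.90 μM/s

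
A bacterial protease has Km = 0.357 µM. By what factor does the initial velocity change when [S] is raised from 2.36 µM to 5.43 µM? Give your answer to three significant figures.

1.08

Since Vmax cancels, v₂/v₁ = [S]₂(Km+[S]₁) / [S]₁(Km+[S]₂).
= 5.43×(0.357+2.36) / (2.36×(0.357+5.43)) = 14.75/13.66 = 1.08.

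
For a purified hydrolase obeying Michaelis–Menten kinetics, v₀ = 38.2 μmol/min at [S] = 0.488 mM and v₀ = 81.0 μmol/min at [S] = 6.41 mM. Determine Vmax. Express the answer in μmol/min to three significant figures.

From v = Vmax[S]/(Km+[S]), each point gives Vmax = v(Km+[S])/[S].
Equating: 38.2(Km+0.488)/0.488 = 81.0(Km+6.41)/6.41.
78.28·Km + 38.2 = 12.64·Km + 81.0, so (78.28 − 12.64)·Km = 81.0 − 38.2.
Km = 42.80/65.64 = 0.652 mM; then Vmax = 38.2(0.652+0.488)/0.488 = 89.2 μmol/min.

89.2 μmol/min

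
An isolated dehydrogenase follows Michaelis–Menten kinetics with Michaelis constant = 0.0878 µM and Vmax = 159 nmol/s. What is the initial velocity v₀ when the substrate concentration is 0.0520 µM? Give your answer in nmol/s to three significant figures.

59.1 nmol/s

v = Vmax·[S]/(Km + [S]) = 159 × 0.0520 / (0.0878 + 0.0520)
  = 8.268 / 0.1398 = 59.1 nmol/s.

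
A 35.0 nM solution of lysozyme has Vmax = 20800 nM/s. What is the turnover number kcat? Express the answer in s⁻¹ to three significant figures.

kcat = Vmax/[E]total = 20800 nM/s / 35.0 nM = 594 s⁻¹.

594 s⁻¹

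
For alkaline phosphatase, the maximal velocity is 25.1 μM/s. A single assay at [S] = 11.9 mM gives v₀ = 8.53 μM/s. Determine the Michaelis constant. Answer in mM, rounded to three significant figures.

23.1 mM

v/Vmax = 8.53/25.1 = 0.3398 = [S]/(Km+[S]).
So Km + [S] = [S]/0.3398 = 35.02 mM, giving Km = 35.02 − 11.9 = 23.1 mM.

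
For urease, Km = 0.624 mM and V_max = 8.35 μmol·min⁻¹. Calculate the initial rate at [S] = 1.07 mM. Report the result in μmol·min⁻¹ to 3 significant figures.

5.27 μmol·min⁻¹

v = Vmax·[S]/(Km + [S]) = 8.35 × 1.07 / (0.624 + 1.07)
  = 8.934 / 1.694 = 5.27 μmol·min⁻¹.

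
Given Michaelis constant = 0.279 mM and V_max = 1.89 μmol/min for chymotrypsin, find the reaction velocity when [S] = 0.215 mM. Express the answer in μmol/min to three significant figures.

0.823 μmol/min

[S]/(Km+[S]) = 0.215/0.4940 = 0.4352, the fractional saturation.
v = 0.4352 × Vmax = 0.4352 × 1.89 = 0.823 μmol/min.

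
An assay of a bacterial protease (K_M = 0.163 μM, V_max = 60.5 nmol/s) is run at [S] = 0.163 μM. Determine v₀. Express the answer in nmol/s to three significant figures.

30.2 nmol/s

[S]/(Km+[S]) = 0.163/0.3260 = 0.5000, the fractional saturation.
v = 0.5000 × Vmax = 0.5000 × 60.5 = 30.2 nmol/s.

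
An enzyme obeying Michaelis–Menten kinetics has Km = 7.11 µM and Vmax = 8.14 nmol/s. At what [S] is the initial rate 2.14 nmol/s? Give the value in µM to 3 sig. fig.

The required fractional saturation is v/Vmax = 2.14/8.14 = 0.2629.
Then [S]/(Km+[S]) = 0.2629 ⇒ [S] = 7.11 × 0.2629/(1 − 0.2629) = 2.54 µM.

2.54 µM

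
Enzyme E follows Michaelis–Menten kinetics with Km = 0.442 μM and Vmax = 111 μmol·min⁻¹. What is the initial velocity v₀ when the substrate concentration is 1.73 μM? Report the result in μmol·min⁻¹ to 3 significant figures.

88.4 μmol·min⁻¹

[S]/(Km+[S]) = 1.73/2.172 = 0.7965, the fractional saturation.
v = 0.7965 × Vmax = 0.7965 × 111 = 88.4 μmol·min⁻¹.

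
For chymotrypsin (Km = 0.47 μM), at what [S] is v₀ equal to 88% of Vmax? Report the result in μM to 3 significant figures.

v/Vmax = [S]/(Km+[S]) = 0.88, so [S] = Km·0.88/(1 − 0.88) = 0.47 × 7.333.
[S] = 3.45 μM.

3.45 μM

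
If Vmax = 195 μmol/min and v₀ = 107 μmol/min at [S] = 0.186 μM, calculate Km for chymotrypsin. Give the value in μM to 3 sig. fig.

From v = Vmax[S]/(Km+[S]), Km = [S](Vmax − v)/v.
Km = 0.186 × (195 − 107) / 107 = 16.37/107 = 0.153 μM.

0.153 μM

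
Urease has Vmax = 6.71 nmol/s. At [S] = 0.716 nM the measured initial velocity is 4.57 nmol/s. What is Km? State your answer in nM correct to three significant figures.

v/Vmax = 4.57/6.71 = 0.6811 = [S]/(Km+[S]).
So Km + [S] = [S]/0.6811 = 1.051 nM, giving Km = 1.051 − 0.716 = 0.335 nM.

0.335 nM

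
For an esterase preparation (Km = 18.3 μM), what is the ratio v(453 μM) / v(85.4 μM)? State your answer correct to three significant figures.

1.17

Since Vmax cancels, v₂/v₁ = [S]₂(Km+[S]₁) / [S]₁(Km+[S]₂).
= 453×(18.3+85.4) / (85.4×(18.3+453)) = 46980/40250 = 1.17.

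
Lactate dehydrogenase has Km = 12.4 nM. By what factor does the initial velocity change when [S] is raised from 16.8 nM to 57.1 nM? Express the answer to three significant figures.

1.43

The fractional saturations are [S]/(Km+[S]) = 16.8/29.20 = 0.5753 and 57.1/69.50 = 0.8216.
v₂/v₁ is just their ratio: 0.8216/0.5753 = 1.43.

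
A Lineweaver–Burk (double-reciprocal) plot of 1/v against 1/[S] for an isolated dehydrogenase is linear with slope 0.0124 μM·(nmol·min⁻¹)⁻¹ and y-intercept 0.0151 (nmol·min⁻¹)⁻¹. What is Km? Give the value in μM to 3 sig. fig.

0.821 μM

y-intercept = 1/Vmax ⇒ Vmax = 66.2 nmol·min⁻¹; slope = Km/Vmax ⇒ Km = slope × Vmax.
Km = 0.0124 × 66.2 = 0.821 μM.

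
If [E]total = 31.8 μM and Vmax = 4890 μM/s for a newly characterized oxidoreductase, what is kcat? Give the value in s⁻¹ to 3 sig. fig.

kcat = Vmax/[E]total = 4890 μM/s / 31.8 μM = 154 s⁻¹.

154 s⁻¹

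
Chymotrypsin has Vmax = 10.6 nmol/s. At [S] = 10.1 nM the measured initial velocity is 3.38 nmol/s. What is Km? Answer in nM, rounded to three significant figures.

From v = Vmax[S]/(Km+[S]), Km = [S](Vmax − v)/v.
Km = 10.1 × (10.6 − 3.38) / 3.38 = 72.92/3.38 = 21.6 nM.

21.6 nM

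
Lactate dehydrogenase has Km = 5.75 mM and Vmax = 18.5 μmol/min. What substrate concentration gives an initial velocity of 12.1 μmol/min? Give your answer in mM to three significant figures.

10.9 mM

Rearranging v = Vmax[S]/(Km+[S]) gives [S] = Km·v/(Vmax − v).
[S] = 5.75 × 12.1 / (18.5 − 12.1) = 69.58/6.400 = 10.9 mM.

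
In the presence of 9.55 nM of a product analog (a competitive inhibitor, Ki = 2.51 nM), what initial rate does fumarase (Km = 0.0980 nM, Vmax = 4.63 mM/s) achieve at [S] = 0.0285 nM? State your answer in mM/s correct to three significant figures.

0.264 mM/s

With α = 1 + [I]/Ki = 1 + 9.55/2.51 = 4.805, the competitive rate law is v = Vmax[S] / (αKm + [S]).
v = 4.63×0.0285 / (4.805×0.0980 + 0.0285) = 0.1320/0.4994 = 0.264 mM/s.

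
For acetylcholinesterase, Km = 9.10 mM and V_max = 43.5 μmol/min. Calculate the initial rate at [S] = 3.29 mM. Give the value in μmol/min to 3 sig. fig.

[S]/(Km+[S]) = 3.29/12.39 = 0.2655, the fractional saturation.
v = 0.2655 × Vmax = 0.2655 × 43.5 = 11.6 μmol/min.

11.6 μmol/min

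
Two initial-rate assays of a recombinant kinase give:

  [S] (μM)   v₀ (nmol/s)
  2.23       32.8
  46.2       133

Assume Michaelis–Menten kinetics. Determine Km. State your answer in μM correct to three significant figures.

From v = Vmax[S]/(Km+[S]), each point gives Vmax = v(Km+[S])/[S].
Equating: 32.8(Km+2.23)/2.23 = 133(Km+46.2)/46.2.
14.71·Km + 32.8 = 2.879·Km + 133, so (14.71 − 2.879)·Km = 133 − 32.8.
Km = 100.2/11.83 = 8.47 μM; then Vmax = 32.8(8.47+2.23)/2.23 = 157 nmol/s.

8.47 μM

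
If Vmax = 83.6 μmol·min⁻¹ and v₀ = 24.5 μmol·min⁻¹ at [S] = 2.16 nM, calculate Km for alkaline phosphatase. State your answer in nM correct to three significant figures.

v/Vmax = 24.5/83.6 = 0.2931 = [S]/(Km+[S]).
So Km + [S] = [S]/0.2931 = 7.370 nM, giving Km = 7.370 − 2.16 = 5.21 nM.

5.21 nM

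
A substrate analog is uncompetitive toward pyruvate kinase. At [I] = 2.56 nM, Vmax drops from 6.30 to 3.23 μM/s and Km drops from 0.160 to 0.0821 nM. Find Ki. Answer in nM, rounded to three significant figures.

2.69 nM

Uncompetitive: Vmax,app = Vmax/α (and Km,app = Km/α) with α = 1 + [I]/Ki.
α = Vmax/Vmax,app = 6.30/3.23 = 1.950.
Ki = [I]/(α − 1) = 2.56/0.9505 = 2.69 nM.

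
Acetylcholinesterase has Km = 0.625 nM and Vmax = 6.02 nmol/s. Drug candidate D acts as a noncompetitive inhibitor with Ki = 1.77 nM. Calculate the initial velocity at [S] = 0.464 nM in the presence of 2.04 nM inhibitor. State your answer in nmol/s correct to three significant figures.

1.19 nmol/s

With α = 1 + [I]/Ki = 1 + 2.04/1.77 = 2.153, the noncompetitive rate law is v = (Vmax/α)·[S] / (Km + [S]).
v = (6.02/2.153)×0.464 / (0.625 + 0.464) = 1.298/1.089 = 1.19 nmol/s.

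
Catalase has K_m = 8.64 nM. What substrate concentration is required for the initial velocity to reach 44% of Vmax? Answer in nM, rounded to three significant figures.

v/Vmax = [S]/(Km+[S]) = 0.44, so [S] = Km·0.44/(1 − 0.44) = 8.64 × 0.7857.
[S] = 6.79 nM.

6.79 nM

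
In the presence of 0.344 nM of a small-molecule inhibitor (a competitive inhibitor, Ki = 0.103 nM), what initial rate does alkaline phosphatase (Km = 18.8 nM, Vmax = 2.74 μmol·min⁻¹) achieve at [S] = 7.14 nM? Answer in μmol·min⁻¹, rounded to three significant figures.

0.220 μmol·min⁻¹

With α = 1 + [I]/Ki = 1 + 0.344/0.103 = 4.340, the competitive rate law is v = Vmax[S] / (αKm + [S]).
v = 2.74×7.14 / (4.340×18.8 + 7.14) = 19.56/88.73 = 0.220 μmol·min⁻¹.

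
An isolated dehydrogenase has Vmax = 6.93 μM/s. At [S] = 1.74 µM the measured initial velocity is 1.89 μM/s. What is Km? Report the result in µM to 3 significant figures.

From v = Vmax[S]/(Km+[S]), Km = [S](Vmax − v)/v.
Km = 1.74 × (6.93 − 1.89) / 1.89 = 8.770/1.89 = 4.64 µM.

4.64 µM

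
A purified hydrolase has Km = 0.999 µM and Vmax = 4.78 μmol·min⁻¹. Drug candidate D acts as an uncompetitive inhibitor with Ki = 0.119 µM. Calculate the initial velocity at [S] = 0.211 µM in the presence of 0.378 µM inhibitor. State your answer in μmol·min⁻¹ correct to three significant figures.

With α = 1 + [I]/Ki = 1 + 0.378/0.119 = 4.176, the uncompetitive rate law is v = (Vmax/α)·[S] / (Km/α + [S]).
v = (4.78/4.176)×0.211 / (0.999/4.176 + 0.211) = 0.2415/0.4502 = 0.536 μmol·min⁻¹.

0.536 μmol·min⁻¹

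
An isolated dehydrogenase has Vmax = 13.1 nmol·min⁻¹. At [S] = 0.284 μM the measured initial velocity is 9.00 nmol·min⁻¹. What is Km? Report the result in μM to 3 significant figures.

0.129 μM

From v = Vmax[S]/(Km+[S]), Km = [S](Vmax − v)/v.
Km = 0.284 × (13.1 − 9.00) / 9.00 = 1.164/9.00 = 0.129 μM.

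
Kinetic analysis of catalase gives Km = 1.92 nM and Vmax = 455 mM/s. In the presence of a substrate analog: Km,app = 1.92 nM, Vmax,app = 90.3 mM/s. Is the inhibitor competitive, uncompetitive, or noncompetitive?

Vmax decreases (455 → 90.3 mM/s) while Km is unchanged — pure noncompetitive inhibition.

noncompetitive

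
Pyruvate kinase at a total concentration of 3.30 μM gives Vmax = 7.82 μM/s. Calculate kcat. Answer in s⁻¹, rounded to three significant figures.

kcat = Vmax/[E]total = 7.82 μM/s / 3.30 μM = 2.37 s⁻¹.

2.37 s⁻¹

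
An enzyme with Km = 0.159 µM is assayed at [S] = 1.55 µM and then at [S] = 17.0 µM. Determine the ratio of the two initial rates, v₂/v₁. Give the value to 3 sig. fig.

1.09

The fractional saturations are [S]/(Km+[S]) = 1.55/1.709 = 0.9070 and 17.0/17.16 = 0.9907.
v₂/v₁ is just their ratio: 0.9907/0.9070 = 1.09.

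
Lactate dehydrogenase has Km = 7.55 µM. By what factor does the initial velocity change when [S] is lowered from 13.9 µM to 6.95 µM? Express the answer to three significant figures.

0.740

Since Vmax cancels, v₂/v₁ = [S]₂(Km+[S]₁) / [S]₁(Km+[S]₂).
= 6.95×(7.55+13.9) / (13.9×(7.55+6.95)) = 149.1/201.6 = 0.740.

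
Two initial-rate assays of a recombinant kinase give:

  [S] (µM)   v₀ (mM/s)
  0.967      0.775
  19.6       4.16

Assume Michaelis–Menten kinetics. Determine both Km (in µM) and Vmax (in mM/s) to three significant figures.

In reciprocal form, 1/v = (Km/Vmax)·(1/[S]) + 1/Vmax. The two points give (1/[S], 1/v) = (1.034, 1.290) and (0.05102, 0.2404).
Slope = (1.290 − 0.2404)/(1.034 − 0.05102) = 1.068; intercept = 1.290 − 1.068×1.034 = 0.1859.
Vmax = 1/intercept = 5.38 mM/s; Km = slope × Vmax = 1.068 × 5.38 = 5.75 µM.

Km = 5.75 µM; Vmax = 5.38 mM/s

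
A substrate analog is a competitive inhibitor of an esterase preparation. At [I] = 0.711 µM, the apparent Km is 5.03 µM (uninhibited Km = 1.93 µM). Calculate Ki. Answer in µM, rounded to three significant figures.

Competitive: Km,app = α·Km with α = 1 + [I]/Ki.
α = Km,app/Km = 5.03/1.93 = 2.606.
Since α = 1 + [I]/Ki, [I]/Ki = 2.606 − 1 = 1.606 and Ki = 0.711/1.606 = 0.443 µM.

0.443 µM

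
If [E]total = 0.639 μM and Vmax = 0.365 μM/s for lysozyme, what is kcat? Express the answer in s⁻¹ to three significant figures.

kcat = Vmax/[E]total = 0.365 μM/s / 0.639 μM = 0.571 s⁻¹.

0.571 s⁻¹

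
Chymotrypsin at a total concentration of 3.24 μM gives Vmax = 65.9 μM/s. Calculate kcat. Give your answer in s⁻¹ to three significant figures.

kcat = Vmax/[E]total = 65.9 μM/s / 3.24 μM = 20.3 s⁻¹.

20.3 s⁻¹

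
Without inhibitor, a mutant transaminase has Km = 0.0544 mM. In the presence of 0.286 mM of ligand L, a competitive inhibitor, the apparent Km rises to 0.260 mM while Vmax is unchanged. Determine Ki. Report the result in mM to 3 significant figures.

Competitive: Km,app = α·Km with α = 1 + [I]/Ki.
α = Km,app/Km = 0.260/0.0544 = 4.779.
Ki = [I]/(α − 1) = 0.286/3.779 = 0.0757 mM.

0.0757 mM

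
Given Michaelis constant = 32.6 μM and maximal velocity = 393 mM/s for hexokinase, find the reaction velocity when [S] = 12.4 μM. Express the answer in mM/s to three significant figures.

[S]/(Km+[S]) = 12.4/45.00 = 0.2756, the fractional saturation.
v = 0.2756 × Vmax = 0.2756 × 393 = 108 mM/s.

108 mM/s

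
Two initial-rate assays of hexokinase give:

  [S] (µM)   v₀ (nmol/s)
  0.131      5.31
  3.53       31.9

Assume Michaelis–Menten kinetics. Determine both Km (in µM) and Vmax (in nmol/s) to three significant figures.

From v = Vmax[S]/(Km+[S]), each point gives Vmax = v(Km+[S])/[S].
Equating: 5.31(Km+0.131)/0.131 = 31.9(Km+3.53)/3.53.
40.53·Km + 5.31 = 9.037·Km + 31.9, so (40.53 − 9.037)·Km = 31.9 − 5.31.
Km = 26.59/31.50 = 0.844 µM; then Vmax = 5.31(0.844+0.131)/0.131 = 39.5 nmol/s.

Km = 0.844 µM; Vmax = 39.5 nmol/s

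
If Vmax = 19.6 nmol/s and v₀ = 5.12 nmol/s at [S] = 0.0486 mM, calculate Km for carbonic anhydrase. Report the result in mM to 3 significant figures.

From v = Vmax[S]/(Km+[S]), Km = [S](Vmax − v)/v.
Km = 0.0486 × (19.6 − 5.12) / 5.12 = 0.7037/5.12 = 0.137 mM.

0.137 mM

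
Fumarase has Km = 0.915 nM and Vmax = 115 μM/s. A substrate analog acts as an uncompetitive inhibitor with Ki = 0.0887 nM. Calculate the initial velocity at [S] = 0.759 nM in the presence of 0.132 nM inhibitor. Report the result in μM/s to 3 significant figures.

31.1 μM/s

α = 1 + [I]/Ki = 1 + 0.132/0.0887 = 2.488.
For an uncompetitive inhibitor, both parameters are divided by α, giving Vmax/α and Km/α: Km,app = 0.368 nM, Vmax,app = 46.2 μM/s.
v = Vmax,app·[S]/(Km,app + [S]) = 46.2 × 0.759/(0.368 + 0.759) = 31.1 μM/s.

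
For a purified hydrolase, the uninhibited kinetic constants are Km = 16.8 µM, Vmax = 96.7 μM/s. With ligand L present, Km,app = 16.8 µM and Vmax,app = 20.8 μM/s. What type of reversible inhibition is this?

noncompetitive

Vmax decreases (96.7 → 20.8 μM/s) while Km is unchanged — pure noncompetitive inhibition.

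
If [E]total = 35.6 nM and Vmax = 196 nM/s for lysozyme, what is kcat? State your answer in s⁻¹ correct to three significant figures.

kcat = Vmax/[E]total = 196 nM/s / 35.6 nM = 5.51 s⁻¹.

5.51 s⁻¹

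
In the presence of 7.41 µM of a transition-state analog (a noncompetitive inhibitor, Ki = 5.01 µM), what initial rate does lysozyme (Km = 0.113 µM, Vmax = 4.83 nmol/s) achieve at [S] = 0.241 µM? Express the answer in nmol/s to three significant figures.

α = 1 + [I]/Ki = 1 + 7.41/5.01 = 2.479.
For a noncompetitive inhibitor, Vmax is reduced to Vmax/α while Km is unchanged: Km,app = 0.113 µM, Vmax,app = 1.95 nmol/s.
v = Vmax,app·[S]/(Km,app + [S]) = 1.95 × 0.241/(0.113 + 0.241) = 1.33 nmol/s.

1.33 nmol/s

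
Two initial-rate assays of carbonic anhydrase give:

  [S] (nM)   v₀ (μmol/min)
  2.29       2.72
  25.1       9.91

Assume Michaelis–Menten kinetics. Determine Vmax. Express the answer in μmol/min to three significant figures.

In reciprocal form, 1/v = (Km/Vmax)·(1/[S]) + 1/Vmax. The two points give (1/[S], 1/v) = (0.4367, 0.3676) and (0.03984, 0.1009).
Slope = (0.3676 − 0.1009)/(0.4367 − 0.03984) = 0.6722; intercept = 0.3676 − 0.6722×0.4367 = 0.07413.
Vmax = 1/intercept = 13.5 μmol/min; Km = slope × Vmax = 0.6722 × 13.5 = 9.07 nM.

13.5 μmol/min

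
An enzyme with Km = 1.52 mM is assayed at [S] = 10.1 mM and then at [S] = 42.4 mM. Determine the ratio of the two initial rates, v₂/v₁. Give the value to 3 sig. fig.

The fractional saturations are [S]/(Km+[S]) = 10.1/11.62 = 0.8692 and 42.4/43.92 = 0.9654.
v₂/v₁ is just their ratio: 0.9654/0.8692 = 1.11.

1.11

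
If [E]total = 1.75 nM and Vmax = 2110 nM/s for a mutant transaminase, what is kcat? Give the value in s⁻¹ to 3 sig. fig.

1210 s⁻¹

kcat = Vmax/[E]total = 2110 nM/s / 1.75 nM = 1210 s⁻¹.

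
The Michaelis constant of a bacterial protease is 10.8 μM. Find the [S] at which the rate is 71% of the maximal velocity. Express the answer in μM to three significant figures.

26.4 μM

v/Vmax = [S]/(Km+[S]) = 0.71, so [S] = Km·0.71/(1 − 0.71) = 10.8 × 2.448.
[S] = 26.4 μM.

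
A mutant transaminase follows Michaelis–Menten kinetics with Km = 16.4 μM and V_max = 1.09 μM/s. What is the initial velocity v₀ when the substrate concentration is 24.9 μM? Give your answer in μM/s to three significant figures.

v = Vmax·[S]/(Km + [S]) = 1.09 × 24.9 / (16.4 + 24.9)
  = 27.14 / 41.30 = 0.657 μM/s.

0.657 μM/s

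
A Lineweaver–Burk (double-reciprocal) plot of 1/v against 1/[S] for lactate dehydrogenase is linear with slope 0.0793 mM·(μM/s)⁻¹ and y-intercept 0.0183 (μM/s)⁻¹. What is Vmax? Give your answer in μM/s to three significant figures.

54.6 μM/s

The y-intercept of a Lineweaver–Burk plot equals 1/Vmax, so Vmax = 1/0.0183 = 54.6 μM/s.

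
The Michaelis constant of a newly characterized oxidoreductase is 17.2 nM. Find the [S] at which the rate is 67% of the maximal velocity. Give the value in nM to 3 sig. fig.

v/Vmax = [S]/(Km+[S]) = 0.67, so [S] = Km·0.67/(1 − 0.67) = 17.2 × 2.030.
[S] = 34.9 nM.

34.9 nM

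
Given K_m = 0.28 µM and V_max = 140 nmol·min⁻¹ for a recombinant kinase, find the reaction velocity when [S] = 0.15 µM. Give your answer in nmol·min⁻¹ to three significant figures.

[S]/(Km+[S]) = 0.15/0.4300 = 0.3488, the fractional saturation.
v = 0.3488 × Vmax = 0.3488 × 140 = 48.8 nmol·min⁻¹.

48.8 nmol·min⁻¹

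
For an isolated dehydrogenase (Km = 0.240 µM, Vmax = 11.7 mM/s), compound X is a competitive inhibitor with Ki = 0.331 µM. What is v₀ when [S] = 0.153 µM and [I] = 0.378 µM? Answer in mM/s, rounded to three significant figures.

2.68 mM/s

α = 1 + [I]/Ki = 1 + 0.378/0.331 = 2.142.
For a competitive inhibitor, Vmax is unchanged and the apparent Km becomes α·Km: Km,app = 0.514 µM, Vmax,app = 11.7 mM/s.
v = Vmax,app·[S]/(Km,app + [S]) = 11.7 × 0.153/(0.514 + 0.153) = 2.68 mM/s.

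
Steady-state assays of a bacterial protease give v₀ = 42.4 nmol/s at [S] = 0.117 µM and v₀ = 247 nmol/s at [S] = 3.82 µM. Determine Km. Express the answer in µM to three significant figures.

In reciprocal form, 1/v = (Km/Vmax)·(1/[S]) + 1/Vmax. The two points give (1/[S], 1/v) = (8.547, 0.02358) and (0.2618, 0.004049).
Slope = (0.02358 − 0.004049)/(8.547 − 0.2618) = 0.002358; intercept = 0.02358 − 0.002358×8.547 = 0.003431.
Vmax = 1/intercept = 291 nmol/s; Km = slope × Vmax = 0.002358 × 291 = 0.687 µM.

0.687 µM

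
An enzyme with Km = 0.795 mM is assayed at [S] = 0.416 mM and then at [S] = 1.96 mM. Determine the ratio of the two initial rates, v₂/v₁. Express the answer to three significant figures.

Since Vmax cancels, v₂/v₁ = [S]₂(Km+[S]₁) / [S]₁(Km+[S]₂).
= 1.96×(0.795+0.416) / (0.416×(0.795+1.96)) = 2.374/1.146 = 2.07.

2.07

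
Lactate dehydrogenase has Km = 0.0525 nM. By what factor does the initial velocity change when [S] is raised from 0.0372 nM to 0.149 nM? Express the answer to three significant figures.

1.78

Since Vmax cancels, v₂/v₁ = [S]₂(Km+[S]₁) / [S]₁(Km+[S]₂).
= 0.149×(0.0525+0.0372) / (0.0372×(0.0525+0.149)) = 0.01337/0.007496 = 1.78.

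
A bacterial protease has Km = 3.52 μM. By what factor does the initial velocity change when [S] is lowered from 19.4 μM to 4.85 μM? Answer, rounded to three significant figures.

0.685

The fractional saturations are [S]/(Km+[S]) = 19.4/22.92 = 0.8464 and 4.85/8.370 = 0.5795.
v₂/v₁ is just their ratio: 0.5795/0.8464 = 0.685.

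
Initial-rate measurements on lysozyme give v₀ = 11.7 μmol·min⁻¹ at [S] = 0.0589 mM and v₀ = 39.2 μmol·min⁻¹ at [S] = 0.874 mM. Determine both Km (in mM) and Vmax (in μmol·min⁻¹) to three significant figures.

In reciprocal form, 1/v = (Km/Vmax)·(1/[S]) + 1/Vmax. The two points give (1/[S], 1/v) = (16.98, 0.08547) and (1.144, 0.02551).
Slope = (0.08547 − 0.02551)/(16.98 − 1.144) = 0.003787; intercept = 0.08547 − 0.003787×16.98 = 0.02118.
Vmax = 1/intercept = 47.2 μmol·min⁻¹; Km = slope × Vmax = 0.003787 × 47.2 = 0.179 mM.

Km = 0.179 mM; Vmax = 47.2 μmol·min⁻¹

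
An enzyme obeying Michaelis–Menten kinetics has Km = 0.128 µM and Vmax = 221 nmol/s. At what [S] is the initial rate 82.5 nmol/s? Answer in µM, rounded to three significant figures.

0.0762 µM

The required fractional saturation is v/Vmax = 82.5/221 = 0.3733.
Then [S]/(Km+[S]) = 0.3733 ⇒ [S] = 0.128 × 0.3733/(1 − 0.3733) = 0.0762 µM.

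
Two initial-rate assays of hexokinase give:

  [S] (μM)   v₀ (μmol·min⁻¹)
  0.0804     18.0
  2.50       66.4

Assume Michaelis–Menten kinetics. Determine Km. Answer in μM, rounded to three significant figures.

0.245 μM

From v = Vmax[S]/(Km+[S]), each point gives Vmax = v(Km+[S])/[S].
Equating: 18.0(Km+0.0804)/0.0804 = 66.4(Km+2.50)/2.50.
223.9·Km + 18.0 = 26.56·Km + 66.4, so (223.9 − 26.56)·Km = 66.4 − 18.0.
Km = 48.40/197.3 = 0.245 μM; then Vmax = 18.0(0.245+0.0804)/0.0804 = 72.9 μmol·min⁻¹.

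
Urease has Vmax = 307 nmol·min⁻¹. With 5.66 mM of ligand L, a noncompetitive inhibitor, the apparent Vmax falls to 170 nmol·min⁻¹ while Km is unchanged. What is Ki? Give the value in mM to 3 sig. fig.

7.02 mM

Noncompetitive: Vmax,app = Vmax/α with α = 1 + [I]/Ki.
α = Vmax/Vmax,app = 307/170 = 1.806.
Since α = 1 + [I]/Ki, [I]/Ki = 1.806 − 1 = 0.8059 and Ki = 5.66/0.8059 = 7.02 mM.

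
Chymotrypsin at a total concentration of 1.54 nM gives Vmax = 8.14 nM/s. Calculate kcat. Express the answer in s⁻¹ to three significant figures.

5.29 s⁻¹

kcat = Vmax/[E]total = 8.14 nM/s / 1.54 nM = 5.29 s⁻¹.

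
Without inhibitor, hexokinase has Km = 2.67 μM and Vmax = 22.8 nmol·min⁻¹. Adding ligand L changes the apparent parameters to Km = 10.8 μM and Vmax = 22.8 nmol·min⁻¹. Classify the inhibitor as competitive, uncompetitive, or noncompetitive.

competitive

Km increases (2.67 → 10.8 μM) while Vmax is unchanged — the hallmark of competitive inhibition.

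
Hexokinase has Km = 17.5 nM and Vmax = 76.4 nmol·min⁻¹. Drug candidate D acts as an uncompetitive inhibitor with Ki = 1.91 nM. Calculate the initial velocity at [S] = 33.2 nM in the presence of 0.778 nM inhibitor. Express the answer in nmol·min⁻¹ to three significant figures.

With α = 1 + [I]/Ki = 1 + 0.778/1.91 = 1.407, the uncompetitive rate law is v = (Vmax/α)·[S] / (Km/α + [S]).
v = (76.4/1.407)×33.2 / (17.5/1.407 + 33.2) = 1802/45.63 = 39.5 nmol·min⁻¹.

39.5 nmol·min⁻¹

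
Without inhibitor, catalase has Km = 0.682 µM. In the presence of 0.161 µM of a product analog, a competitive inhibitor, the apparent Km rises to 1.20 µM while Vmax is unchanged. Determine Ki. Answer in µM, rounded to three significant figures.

0.212 µM

Competitive: Km,app = α·Km with α = 1 + [I]/Ki.
α = Km,app/Km = 1.20/0.682 = 1.760.
Since α = 1 + [I]/Ki, [I]/Ki = 1.760 − 1 = 0.7595 and Ki = 0.161/0.7595 = 0.212 µM.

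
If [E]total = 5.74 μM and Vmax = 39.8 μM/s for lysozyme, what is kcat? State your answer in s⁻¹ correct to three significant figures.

kcat = Vmax/[E]total = 39.8 μM/s / 5.74 μM = 6.93 s⁻¹.

6.93 s⁻¹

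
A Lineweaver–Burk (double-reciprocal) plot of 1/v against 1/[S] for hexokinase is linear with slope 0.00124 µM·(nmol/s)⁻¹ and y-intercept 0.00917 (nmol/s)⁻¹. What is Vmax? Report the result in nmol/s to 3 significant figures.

The y-intercept of a Lineweaver–Burk plot equals 1/Vmax, so Vmax = 1/0.00917 = 109 nmol/s.

109 nmol/s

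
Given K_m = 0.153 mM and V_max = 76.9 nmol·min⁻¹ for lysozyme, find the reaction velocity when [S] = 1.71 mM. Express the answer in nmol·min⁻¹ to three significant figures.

70.6 nmol·min⁻¹

v = Vmax·[S]/(Km + [S]) = 76.9 × 1.71 / (0.153 + 1.71)
  = 131.5 / 1.863 = 70.6 nmol·min⁻¹.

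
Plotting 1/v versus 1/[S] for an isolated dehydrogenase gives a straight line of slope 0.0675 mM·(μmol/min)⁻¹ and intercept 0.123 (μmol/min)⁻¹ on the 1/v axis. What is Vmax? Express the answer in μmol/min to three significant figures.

The y-intercept of a Lineweaver–Burk plot equals 1/Vmax, so Vmax = 1/0.123 = 8.13 μmol/min.

8.13 μmol/min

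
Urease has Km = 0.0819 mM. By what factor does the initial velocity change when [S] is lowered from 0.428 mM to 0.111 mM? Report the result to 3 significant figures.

The fractional saturations are [S]/(Km+[S]) = 0.428/0.5099 = 0.8394 and 0.111/0.1929 = 0.5754.
v₂/v₁ is just their ratio: 0.5754/0.8394 = 0.686.

0.686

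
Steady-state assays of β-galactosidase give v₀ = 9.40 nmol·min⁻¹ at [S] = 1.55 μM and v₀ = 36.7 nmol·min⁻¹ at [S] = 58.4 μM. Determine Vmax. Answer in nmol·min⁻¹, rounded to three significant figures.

In reciprocal form, 1/v = (Km/Vmax)·(1/[S]) + 1/Vmax. The two points give (1/[S], 1/v) = (0.6452, 0.1064) and (0.01712, 0.02725).
Slope = (0.1064 − 0.02725)/(0.6452 − 0.01712) = 0.1260; intercept = 0.1064 − 0.1260×0.6452 = 0.02509.
Vmax = 1/intercept = 39.9 nmol·min⁻¹; Km = slope × Vmax = 0.1260 × 39.9 = 5.02 μM.

39.9 nmol·min⁻¹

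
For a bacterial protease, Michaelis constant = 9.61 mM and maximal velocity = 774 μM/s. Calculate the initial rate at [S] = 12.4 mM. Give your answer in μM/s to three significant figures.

436 μM/s

v = Vmax·[S]/(Km + [S]) = 774 × 12.4 / (9.61 + 12.4)
  = 9598 / 22.01 = 436 μM/s.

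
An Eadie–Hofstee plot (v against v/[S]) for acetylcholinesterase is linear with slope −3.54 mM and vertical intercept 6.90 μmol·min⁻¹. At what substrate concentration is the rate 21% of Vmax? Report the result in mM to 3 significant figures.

0.941 mM

The Eadie–Hofstee slope gives Km = 3.54 mM (slope = −Km).
v/Vmax = [S]/(Km+[S]) = 0.21 ⇒ [S] = Km·0.21/(1−0.21) = 3.54 × 0.2658 = 0.941 mM.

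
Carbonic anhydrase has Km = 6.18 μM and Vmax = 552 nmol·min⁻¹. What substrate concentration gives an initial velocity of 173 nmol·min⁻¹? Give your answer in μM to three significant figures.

2.82 μM

The required fractional saturation is v/Vmax = 173/552 = 0.3134.
Then [S]/(Km+[S]) = 0.3134 ⇒ [S] = 6.18 × 0.3134/(1 − 0.3134) = 2.82 μM.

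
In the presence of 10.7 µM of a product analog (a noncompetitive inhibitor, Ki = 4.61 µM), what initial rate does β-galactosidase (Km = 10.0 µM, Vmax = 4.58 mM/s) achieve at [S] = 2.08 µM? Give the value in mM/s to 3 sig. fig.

0.237 mM/s

With α = 1 + [I]/Ki = 1 + 10.7/4.61 = 3.321, the noncompetitive rate law is v = (Vmax/α)·[S] / (Km + [S]).
v = (4.58/3.321)×2.08 / (10.0 + 2.08) = 2.868/12.08 = 0.237 mM/s.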